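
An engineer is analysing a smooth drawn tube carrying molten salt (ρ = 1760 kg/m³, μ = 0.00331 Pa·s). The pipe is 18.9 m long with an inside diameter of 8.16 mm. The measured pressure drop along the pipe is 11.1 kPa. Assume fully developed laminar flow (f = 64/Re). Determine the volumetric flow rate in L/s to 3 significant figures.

For laminar flow, f = 64/Re with Re = ρVD/μ, so Darcy-Weisbach reduces to ΔP = 32μLV/D². Solving for V: V = ΔP·D²/(32μL) = 1.11e+04·(0.00816)²/(32·0.00331·18.9) = 0.3692 m/s.
Check: Re = ρVD/μ = 1760·0.3692·0.00816/0.00331 = 1602 < 2300, so the laminar assumption holds.
Q = V·A = 0.3692·(π/4·0.00816²) = 1.931e-05 m³/s = 0.0193 L/s.

Q ≈ 0.0193 L/s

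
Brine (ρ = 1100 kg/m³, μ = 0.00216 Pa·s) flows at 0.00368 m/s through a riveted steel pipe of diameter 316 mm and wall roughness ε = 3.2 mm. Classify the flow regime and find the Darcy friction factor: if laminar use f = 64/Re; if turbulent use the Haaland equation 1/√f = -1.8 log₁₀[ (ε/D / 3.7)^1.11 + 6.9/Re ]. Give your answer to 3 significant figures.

Re = ρVD/μ = 1100·0.00368·0.316/0.00216 = 592.2.
Re < 2300 → laminar, so f = 64/Re = 0.1081 (roughness is irrelevant in laminar flow).

f ≈ 0.108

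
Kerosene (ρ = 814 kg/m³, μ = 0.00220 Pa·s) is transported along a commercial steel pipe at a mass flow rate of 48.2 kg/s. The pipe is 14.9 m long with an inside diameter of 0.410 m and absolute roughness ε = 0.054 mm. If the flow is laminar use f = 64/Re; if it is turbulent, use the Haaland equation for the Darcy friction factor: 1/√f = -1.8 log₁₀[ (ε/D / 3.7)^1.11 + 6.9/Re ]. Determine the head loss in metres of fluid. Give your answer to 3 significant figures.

A = πD²/4 = π(0.41)²/4 = 0.132 m²; mean velocity V = ṁ/(ρA) = 48.2/(814 · 0.132) = 0.4485 m/s.
Reynolds number Re = ρVD/μ = 814 · 0.4485 · 0.41 / 0.0022 = 6.804e+04.
Re > 4000 → turbulent. Relative roughness ε/D = 5.4e-05/0.41 = 0.000132. Haaland: 1/√f = -1.8 log₁₀[(0.000132/3.7)^1.11 + 6.9/6.804e+04] = -1.8 log₁₀[1.15e-05 + 0.000101] = 7.105, so f = 0.01981.
Darcy-Weisbach: ΔP = f(L/D)(ρV²/2) = 0.01981·(14.9/0.41)·(814·0.4485²/2) = 0.01981·36.34·81.87 = 58.94 Pa.
Head loss h_f = ΔP/(ρg) = 58.94/(814·9.81) = 0.00738 m.

h_f ≈ 0.00738 m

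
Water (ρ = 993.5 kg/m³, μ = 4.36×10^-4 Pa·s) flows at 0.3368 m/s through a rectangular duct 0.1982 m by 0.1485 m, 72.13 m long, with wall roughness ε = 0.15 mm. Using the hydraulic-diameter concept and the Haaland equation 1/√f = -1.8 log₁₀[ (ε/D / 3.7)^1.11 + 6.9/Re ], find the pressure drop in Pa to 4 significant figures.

Hydraulic diameter D_h = 4A/P = 4·(0.1982·0.1485)/(2·(0.1982+0.1485)) = 0.1177/0.6934 = 0.1698 m.
Re = ρVD_h/μ = 993.5·0.3368·0.1698/0.000436 = 1.303e+05.
ε/D_h = 0.00015/0.1698 = 0.000883; Haaland gives 1/√f = -1.8 log₁₀[9.54e-05+5.3e-05] = 6.892, so f = 0.02105.
ΔP = f(L/D_h)(ρV²/2) = 0.02105·72.13/0.1698·56.35 = 504 Pa.

ΔP ≈ 504.0 Pa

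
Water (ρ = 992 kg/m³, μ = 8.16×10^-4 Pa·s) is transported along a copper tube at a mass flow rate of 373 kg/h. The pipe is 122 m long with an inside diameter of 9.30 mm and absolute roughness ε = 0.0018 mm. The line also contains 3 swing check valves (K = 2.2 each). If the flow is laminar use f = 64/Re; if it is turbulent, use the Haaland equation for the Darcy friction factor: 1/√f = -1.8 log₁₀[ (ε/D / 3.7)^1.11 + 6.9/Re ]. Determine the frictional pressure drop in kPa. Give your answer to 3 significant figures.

ΔP ≈ 423 kPa

ṁ = 373 kg/h = 373/3600 = 0.1036 kg/s.
A = πD²/4 = π(0.0093)²/4 = 6.793e-05 m²; mean velocity V = ṁ/(ρA) = 0.1036/(992 · 6.793e-05) = 1.538 m/s.
Reynolds number Re = ρVD/μ = 992 · 1.538 · 0.0093 / 0.000816 = 1.738e+04.
Re > 4000 → turbulent. Relative roughness ε/D = 1.8e-06/0.0093 = 0.000194. Haaland: 1/√f = -1.8 log₁₀[(0.000194/3.7)^1.11 + 6.9/1.738e+04] = -1.8 log₁₀[1.77e-05 + 0.000397] = 6.088, so f = 0.02698.
Total minor-loss coefficient ΣK = 3·2.2 = 6.6.
ΔP = [f·L/D + ΣK]·(ρV²/2) = [0.02698·122/0.0093 + 6.6]·(992·1.538²/2) = [353.9 + 6.6]·1173 = 4.227e+05 Pa.
ΔP = 4.227e+05 Pa = 423 kPa.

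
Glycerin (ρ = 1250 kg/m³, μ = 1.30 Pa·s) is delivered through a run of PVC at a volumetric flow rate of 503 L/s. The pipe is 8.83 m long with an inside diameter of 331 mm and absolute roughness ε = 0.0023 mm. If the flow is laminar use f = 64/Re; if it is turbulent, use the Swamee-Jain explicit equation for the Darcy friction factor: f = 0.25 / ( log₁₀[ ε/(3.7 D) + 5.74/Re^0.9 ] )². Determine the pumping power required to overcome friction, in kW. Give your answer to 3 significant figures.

P ≈ 9.86 kW

Q = 503 L/s = 503/1000 = 0.503 m³/s.
Cross-sectional area A = πD²/4 = π(0.331)²/4 = 0.08605 m²; mean velocity V = Q/A = 0.503/0.08605 = 5.846 m/s.
Reynolds number Re = ρVD/μ = 1250 · 5.846 · 0.331 / 1.3 = 1860.
Re < 2300 → laminar flow, so f = 64/Re = 64/1860 = 0.0344 (the turbulent correlation is not needed).
Darcy-Weisbach: ΔP = f(L/D)(ρV²/2) = 0.0344·(8.83/0.331)·(1250·5.846²/2) = 0.0344·26.68·2.136e+04 = 1.96e+04 Pa.
Pumping power P = QΔP = 0.503·1.96e+04 = 9858 W = 9.86 kW.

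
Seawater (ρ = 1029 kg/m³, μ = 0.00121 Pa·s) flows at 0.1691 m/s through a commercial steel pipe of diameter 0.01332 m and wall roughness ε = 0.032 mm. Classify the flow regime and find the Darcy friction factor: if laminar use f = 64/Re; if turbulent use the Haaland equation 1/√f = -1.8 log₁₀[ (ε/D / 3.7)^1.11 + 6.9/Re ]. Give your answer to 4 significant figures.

Re = ρVD/μ = 1029·0.1691·0.01332/0.00121 = 1915.
Re < 2300 → laminar, so f = 64/Re = 0.03341 (roughness is irrelevant in laminar flow).

f ≈ 0.03341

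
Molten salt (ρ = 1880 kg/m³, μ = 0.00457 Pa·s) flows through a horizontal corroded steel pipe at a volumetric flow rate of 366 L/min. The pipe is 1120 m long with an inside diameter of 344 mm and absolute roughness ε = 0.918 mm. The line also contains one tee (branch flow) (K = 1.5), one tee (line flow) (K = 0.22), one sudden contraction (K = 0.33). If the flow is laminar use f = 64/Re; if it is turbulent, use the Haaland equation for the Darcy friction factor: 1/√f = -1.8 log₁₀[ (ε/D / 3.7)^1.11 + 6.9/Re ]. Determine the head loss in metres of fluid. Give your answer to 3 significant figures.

h_f ≈ 0.0254 m

Q = 366 L/min = 366/60000 = 0.0061 m³/s.
Cross-sectional area A = πD²/4 = π(0.344)²/4 = 0.09294 m²; mean velocity V = Q/A = 0.0061/0.09294 = 0.06563 m/s.
Reynolds number Re = ρVD/μ = 1880 · 0.06563 · 0.344 / 0.00457 = 9288.
Re > 4000 → turbulent. Relative roughness ε/D = 0.000918/0.344 = 0.00267. Haaland: 1/√f = -1.8 log₁₀[(0.00267/3.7)^1.11 + 6.9/9288] = -1.8 log₁₀[0.000325 + 0.000743] = 5.348, so f = 0.03496.
Total minor-loss coefficient ΣK = 1·1.5 + 1·0.22 + 1·0.33 = 2.05.
ΔP = [f·L/D + ΣK]·(ρV²/2) = [0.03496·1120/0.344 + 2.05]·(1880·0.06563²/2) = [113.8 + 2.05]·4.049 = 469.2 Pa.
Head loss h_f = ΔP/(ρg) = 469.2/(1880·9.81) = 0.0254 m.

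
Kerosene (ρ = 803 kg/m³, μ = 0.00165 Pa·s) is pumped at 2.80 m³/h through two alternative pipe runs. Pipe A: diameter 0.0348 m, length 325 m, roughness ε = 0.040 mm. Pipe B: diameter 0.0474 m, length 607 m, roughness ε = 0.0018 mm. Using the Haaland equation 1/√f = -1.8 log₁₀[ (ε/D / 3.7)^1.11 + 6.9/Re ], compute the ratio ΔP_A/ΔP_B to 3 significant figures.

ΔP_A/ΔP_B ≈ 2.45

Pipe A: V = Q/A = 0.0007778/0.0009511 = 0.8177 m/s; Re = 1.385e+04; ε/D = 0.00115; Haaland → f = 0.03008; ΔP_A = f(L/D)(ρV²/2) = 7.541e+04 Pa.
Pipe B: V = Q/A = 0.0007778/0.001765 = 0.4408 m/s; Re = 1.017e+04; ε/D = 3.8e-05; Haaland → f = 0.03078; ΔP_B = f(L/D)(ρV²/2) = 3.075e+04 Pa.
ΔP_A/ΔP_B = 7.541e+04/3.075e+04 = 2.45.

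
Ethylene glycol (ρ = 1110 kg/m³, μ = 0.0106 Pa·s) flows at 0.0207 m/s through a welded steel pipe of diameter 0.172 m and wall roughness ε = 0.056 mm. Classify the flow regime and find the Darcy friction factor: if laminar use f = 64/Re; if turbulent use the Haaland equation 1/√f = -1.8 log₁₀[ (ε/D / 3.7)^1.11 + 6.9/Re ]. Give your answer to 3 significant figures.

Re = ρVD/μ = 1110·0.0207·0.172/0.0106 = 372.8.
Re < 2300 → laminar, so f = 64/Re = 0.1717 (roughness is irrelevant in laminar flow).

f ≈ 0.172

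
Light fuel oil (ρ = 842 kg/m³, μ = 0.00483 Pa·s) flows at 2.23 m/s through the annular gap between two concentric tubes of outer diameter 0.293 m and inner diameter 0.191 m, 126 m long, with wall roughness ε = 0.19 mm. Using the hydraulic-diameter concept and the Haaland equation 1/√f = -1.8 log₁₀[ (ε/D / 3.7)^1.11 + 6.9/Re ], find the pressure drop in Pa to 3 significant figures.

Hydraulic diameter D_h = 4A/P = D_o - D_i = 0.293 - 0.191 = 0.102 m.
Re = ρVD_h/μ = 842·2.23·0.102/0.00483 = 3.965e+04.
ε/D_h = 0.00019/0.102 = 0.00186; Haaland gives 1/√f = -1.8 log₁₀[0.000218+0.000174] = 6.131, so f = 0.0266.
ΔP = f(L/D_h)(ρV²/2) = 0.0266·126/0.102·2094 = 6.879e+04 Pa.

ΔP ≈ 68800 Pa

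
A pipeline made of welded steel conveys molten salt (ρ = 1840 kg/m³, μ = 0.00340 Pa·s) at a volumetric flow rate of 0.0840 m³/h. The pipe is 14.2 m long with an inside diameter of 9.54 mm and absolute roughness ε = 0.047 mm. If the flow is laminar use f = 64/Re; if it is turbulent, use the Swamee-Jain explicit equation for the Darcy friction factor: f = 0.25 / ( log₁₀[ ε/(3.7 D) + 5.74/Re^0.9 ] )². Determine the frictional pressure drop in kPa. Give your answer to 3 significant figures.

ΔP ≈ 5.54 kPa

Q = 0.0840 m³/h = 0.0840/3600 = 2.333e-05 m³/s.
Cross-sectional area A = πD²/4 = π(0.00954)²/4 = 7.148e-05 m²; mean velocity V = Q/A = 2.333e-05/7.148e-05 = 0.3264 m/s.
Reynolds number Re = ρVD/μ = 1840 · 0.3264 · 0.00954 / 0.0034 = 1685.
Re < 2300 → laminar flow, so f = 64/Re = 64/1685 = 0.03798 (the turbulent correlation is not needed).
Darcy-Weisbach: ΔP = f(L/D)(ρV²/2) = 0.03798·(14.2/0.00954)·(1840·0.3264²/2) = 0.03798·1488·98.03 = 5541 Pa.
ΔP = 5541 Pa = 5.54 kPa.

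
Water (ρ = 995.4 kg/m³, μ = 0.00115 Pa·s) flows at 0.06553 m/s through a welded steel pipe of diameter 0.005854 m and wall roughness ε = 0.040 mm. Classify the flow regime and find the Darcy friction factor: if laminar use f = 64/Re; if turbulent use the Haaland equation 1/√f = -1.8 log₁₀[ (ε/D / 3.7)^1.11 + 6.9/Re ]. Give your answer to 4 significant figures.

f ≈ 0.1927

Re = ρVD/μ = 995.4·0.06553·0.005854/0.00115 = 332.
Re < 2300 → laminar, so f = 64/Re = 0.1927 (roughness is irrelevant in laminar flow).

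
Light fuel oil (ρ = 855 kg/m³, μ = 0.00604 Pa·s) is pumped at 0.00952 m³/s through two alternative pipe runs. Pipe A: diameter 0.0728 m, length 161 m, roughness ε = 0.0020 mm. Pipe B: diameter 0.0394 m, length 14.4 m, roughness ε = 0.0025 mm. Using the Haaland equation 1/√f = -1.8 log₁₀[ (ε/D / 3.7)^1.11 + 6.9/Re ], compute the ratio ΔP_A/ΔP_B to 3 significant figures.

ΔP_A/ΔP_B ≈ 0.597

Pipe A: V = Q/A = 0.00952/0.004162 = 2.287 m/s; Re = 2.357e+04; ε/D = 2.75e-05; Haaland → f = 0.02476; ΔP_A = f(L/D)(ρV²/2) = 1.225e+05 Pa.
Pipe B: V = Q/A = 0.00952/0.001219 = 7.808 m/s; Re = 4.355e+04; ε/D = 6.35e-05; Haaland → f = 0.02153; ΔP_B = f(L/D)(ρV²/2) = 2.051e+05 Pa.
ΔP_A/ΔP_B = 1.225e+05/2.051e+05 = 0.597.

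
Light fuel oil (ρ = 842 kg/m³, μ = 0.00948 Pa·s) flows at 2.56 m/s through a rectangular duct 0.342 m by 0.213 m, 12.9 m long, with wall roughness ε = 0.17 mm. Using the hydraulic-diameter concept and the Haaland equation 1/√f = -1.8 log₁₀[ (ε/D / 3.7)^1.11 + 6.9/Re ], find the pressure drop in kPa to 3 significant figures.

Hydraulic diameter D_h = 4A/P = 4·(0.342·0.213)/(2·(0.342+0.213)) = 0.2914/1.11 = 0.2625 m.
Re = ρVD_h/μ = 842·2.56·0.2625/0.00948 = 5.969e+04.
ε/D_h = 0.00017/0.2625 = 0.000648; Haaland gives 1/√f = -1.8 log₁₀[6.76e-05+0.000116] = 6.727, so f = 0.0221.
ΔP = f(L/D_h)(ρV²/2) = 0.0221·12.9/0.2625·2759 = 2996 Pa.
ΔP = 3.00 kPa.

ΔP ≈ 3.00 kPa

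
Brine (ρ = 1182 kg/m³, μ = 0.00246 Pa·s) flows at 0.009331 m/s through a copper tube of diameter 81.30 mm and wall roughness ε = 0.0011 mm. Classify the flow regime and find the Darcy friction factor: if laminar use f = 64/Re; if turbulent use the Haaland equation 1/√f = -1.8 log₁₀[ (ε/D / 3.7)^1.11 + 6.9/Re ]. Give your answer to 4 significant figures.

Re = ρVD/μ = 1182·0.009331·0.0813/0.00246 = 364.5.
Re < 2300 → laminar, so f = 64/Re = 0.1756 (roughness is irrelevant in laminar flow).

f ≈ 0.1756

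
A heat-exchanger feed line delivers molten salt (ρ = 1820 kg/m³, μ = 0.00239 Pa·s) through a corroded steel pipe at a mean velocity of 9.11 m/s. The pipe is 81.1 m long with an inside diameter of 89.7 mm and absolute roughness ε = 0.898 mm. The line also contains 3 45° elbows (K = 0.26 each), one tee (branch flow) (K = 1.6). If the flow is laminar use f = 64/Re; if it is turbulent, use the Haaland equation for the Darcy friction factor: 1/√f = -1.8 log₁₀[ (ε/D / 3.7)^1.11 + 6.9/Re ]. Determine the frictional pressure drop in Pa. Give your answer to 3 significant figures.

ΔP ≈ 2.78×10^6 Pa

Reynolds number Re = ρVD/μ = 1820 · 9.11 · 0.0897 / 0.00239 = 6.223e+05.
Re > 4000 → turbulent. Relative roughness ε/D = 0.000898/0.0897 = 0.01. Haaland: 1/√f = -1.8 log₁₀[(0.01/3.7)^1.11 + 6.9/6.223e+05] = -1.8 log₁₀[0.00141 + 1.11e-05] = 5.124, so f = 0.03808.
Total minor-loss coefficient ΣK = 3·0.26 + 1·1.6 = 2.38.
ΔP = [f·L/D + ΣK]·(ρV²/2) = [0.03808·81.1/0.0897 + 2.38]·(1820·9.11²/2) = [34.43 + 2.38]·7.552e+04 = 2.78e+06 Pa.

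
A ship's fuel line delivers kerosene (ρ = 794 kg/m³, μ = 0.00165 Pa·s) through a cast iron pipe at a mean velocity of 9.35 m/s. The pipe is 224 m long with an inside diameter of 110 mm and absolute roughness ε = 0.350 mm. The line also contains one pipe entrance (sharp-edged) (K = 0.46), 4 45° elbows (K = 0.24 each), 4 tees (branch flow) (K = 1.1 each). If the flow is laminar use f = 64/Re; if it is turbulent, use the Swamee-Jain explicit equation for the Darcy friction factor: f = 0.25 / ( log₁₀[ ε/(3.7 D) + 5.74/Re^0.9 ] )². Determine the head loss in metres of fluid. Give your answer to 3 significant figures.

h_f ≈ 271 m

Reynolds number Re = ρVD/μ = 794 · 9.35 · 0.11 / 0.00165 = 4.949e+05.
Re > 4000 → turbulent. Relative roughness ε/D = 0.00035/0.11 = 0.00318. Swamee-Jain: f = 0.25/(log₁₀[0.00318/3.7 + 5.74/4.949e+05^0.9])² = 0.25/(log₁₀[0.00086 + 4.3e-05])² = 0.25/(-3.044)² = 0.02697.
Total minor-loss coefficient ΣK = 1·0.46 + 4·0.24 + 4·1.1 = 5.82.
ΔP = [f·L/D + ΣK]·(ρV²/2) = [0.02697·224/0.11 + 5.82]·(794·9.35²/2) = [54.93 + 5.82]·3.471e+04 = 2.108e+06 Pa.
Head loss h_f = ΔP/(ρg) = 2.108e+06/(794·9.81) = 271 m.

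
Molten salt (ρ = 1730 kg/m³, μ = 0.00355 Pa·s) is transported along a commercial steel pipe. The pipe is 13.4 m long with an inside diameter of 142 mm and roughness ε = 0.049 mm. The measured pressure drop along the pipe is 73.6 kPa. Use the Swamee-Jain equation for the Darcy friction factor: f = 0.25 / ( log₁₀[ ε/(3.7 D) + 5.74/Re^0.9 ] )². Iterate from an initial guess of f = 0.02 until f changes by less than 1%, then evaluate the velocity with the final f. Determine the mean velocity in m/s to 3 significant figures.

Rearranging Darcy-Weisbach: V = √(2·ΔP·D/(f·L·ρ)). With ε/D = 4.9e-05/0.142 = 0.000345, iterate starting from f = 0.02:
  f = 0.02 → V = √(2·7.36e+04·0.142/(0.02·13.4·1730)) = 6.714 m/s; Re = ρVD/μ = 4.646e+05; f → 0.0168
  f = 0.0168 → V = 7.326 m/s; Re = 5.07e+05; f → 0.01671
Converged (Δf/f < 1%). With the final f = 0.01671: V = √(2·7.36e+04·0.142/(0.01671·13.4·1730)) = 7.347 m/s.

V ≈ 7.35 m/s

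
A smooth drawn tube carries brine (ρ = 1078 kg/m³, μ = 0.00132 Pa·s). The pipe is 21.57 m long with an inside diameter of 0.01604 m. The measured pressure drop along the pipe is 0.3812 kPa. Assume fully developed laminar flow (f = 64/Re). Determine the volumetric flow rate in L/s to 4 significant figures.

Q ≈ 0.02175 L/s

For laminar flow, f = 64/Re with Re = ρVD/μ, so Darcy-Weisbach reduces to ΔP = 32μLV/D². Solving for V: V = ΔP·D²/(32μL) = 381.2·(0.01604)²/(32·0.00132·21.57) = 0.1076 m/s.
Check: Re = ρVD/μ = 1078·0.1076·0.01604/0.00132 = 1410 < 2300, so the laminar assumption holds.
Q = V·A = 0.1076·(π/4·0.01604²) = 2.175e-05 m³/s = 0.02175 L/s.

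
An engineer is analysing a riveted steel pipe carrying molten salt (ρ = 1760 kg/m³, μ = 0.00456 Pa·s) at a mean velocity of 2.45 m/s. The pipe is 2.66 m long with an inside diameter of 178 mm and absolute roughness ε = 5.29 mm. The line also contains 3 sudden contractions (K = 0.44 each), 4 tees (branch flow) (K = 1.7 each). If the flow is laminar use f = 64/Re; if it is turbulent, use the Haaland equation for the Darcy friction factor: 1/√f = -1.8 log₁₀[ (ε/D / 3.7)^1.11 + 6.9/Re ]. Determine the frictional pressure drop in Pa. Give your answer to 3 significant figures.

ΔP ≈ 47400 Pa

Reynolds number Re = ρVD/μ = 1760 · 2.45 · 0.178 / 0.00456 = 1.683e+05.
Re > 4000 → turbulent. Relative roughness ε/D = 0.00529/0.178 = 0.0297. Haaland: 1/√f = -1.8 log₁₀[(0.0297/3.7)^1.11 + 6.9/1.683e+05] = -1.8 log₁₀[0.00472 + 4.1e-05] = 4.179, so f = 0.05725.
Total minor-loss coefficient ΣK = 3·0.44 + 4·1.7 = 8.12.
ΔP = [f·L/D + ΣK]·(ρV²/2) = [0.05725·2.66/0.178 + 8.12]·(1760·2.45²/2) = [0.8555 + 8.12]·5282 = 4.741e+04 Pa.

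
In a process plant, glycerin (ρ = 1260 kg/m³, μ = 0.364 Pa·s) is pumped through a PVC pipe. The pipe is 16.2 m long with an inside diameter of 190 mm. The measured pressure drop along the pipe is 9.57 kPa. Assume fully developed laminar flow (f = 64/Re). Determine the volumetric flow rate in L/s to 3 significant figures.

For laminar flow, f = 64/Re with Re = ρVD/μ, so Darcy-Weisbach reduces to ΔP = 32μLV/D². Solving for V: V = ΔP·D²/(32μL) = 9570·(0.19)²/(32·0.364·16.2) = 1.831 m/s.
Check: Re = ρVD/μ = 1260·1.831·0.19/0.364 = 1204 < 2300, so the laminar assumption holds.
Q = V·A = 1.831·(π/4·0.19²) = 0.05191 m³/s = 51.9 L/s.

Q ≈ 51.9 L/s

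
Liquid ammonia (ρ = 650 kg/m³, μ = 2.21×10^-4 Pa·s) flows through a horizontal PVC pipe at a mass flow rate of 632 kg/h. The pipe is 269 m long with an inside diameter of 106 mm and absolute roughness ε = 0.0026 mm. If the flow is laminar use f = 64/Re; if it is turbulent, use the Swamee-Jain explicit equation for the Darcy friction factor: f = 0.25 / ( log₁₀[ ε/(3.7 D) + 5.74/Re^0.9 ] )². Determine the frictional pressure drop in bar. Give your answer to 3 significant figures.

ΔP ≈ 2.43×10^-4 bar

ṁ = 632 kg/h = 632/3600 = 0.1756 kg/s.
A = πD²/4 = π(0.106)²/4 = 0.008825 m²; mean velocity V = ṁ/(ρA) = 0.1756/(650 · 0.008825) = 0.03061 m/s.
Reynolds number Re = ρVD/μ = 650 · 0.03061 · 0.106 / 0.000221 = 9542.
Re > 4000 → turbulent. Relative roughness ε/D = 2.6e-06/0.106 = 2.45e-05. Swamee-Jain: f = 0.25/(log₁₀[2.45e-05/3.7 + 5.74/9542^0.9])² = 0.25/(log₁₀[6.63e-06 + 0.0015])² = 0.25/(-2.821)² = 0.03142.
Darcy-Weisbach: ΔP = f(L/D)(ρV²/2) = 0.03142·(269/0.106)·(650·0.03061²/2) = 0.03142·2538·0.3044 = 24.27 Pa.
ΔP = 24.27 Pa = 2.43×10^-4 bar.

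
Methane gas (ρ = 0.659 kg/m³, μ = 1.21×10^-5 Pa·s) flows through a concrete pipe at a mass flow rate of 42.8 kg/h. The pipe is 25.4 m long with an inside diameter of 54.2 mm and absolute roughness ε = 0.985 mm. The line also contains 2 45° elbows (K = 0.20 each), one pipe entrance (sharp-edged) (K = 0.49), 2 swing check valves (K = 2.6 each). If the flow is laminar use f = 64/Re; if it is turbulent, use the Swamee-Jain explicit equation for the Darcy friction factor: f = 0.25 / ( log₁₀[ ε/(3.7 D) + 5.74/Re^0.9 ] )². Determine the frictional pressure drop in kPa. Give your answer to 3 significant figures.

ṁ = 42.8 kg/h = 42.8/3600 = 0.01189 kg/s.
A = πD²/4 = π(0.0542)²/4 = 0.002307 m²; mean velocity V = ṁ/(ρA) = 0.01189/(0.659 · 0.002307) = 7.819 m/s.
Reynolds number Re = ρVD/μ = 0.659 · 7.819 · 0.0542 / 1.21e-05 = 2.308e+04.
Re > 4000 → turbulent. Relative roughness ε/D = 0.000985/0.0542 = 0.0182. Swamee-Jain: f = 0.25/(log₁₀[0.0182/3.7 + 5.74/2.308e+04^0.9])² = 0.25/(log₁₀[0.00491 + 0.000679])² = 0.25/(-2.253)² = 0.04927.
Total minor-loss coefficient ΣK = 2·0.2 + 1·0.49 + 2·2.6 = 6.09.
ΔP = [f·L/D + ΣK]·(ρV²/2) = [0.04927·25.4/0.0542 + 6.09]·(0.659·7.819²/2) = [23.09 + 6.09]·20.15 = 587.9 Pa.
ΔP = 587.9 Pa = 0.588 kPa.

ΔP ≈ 0.588 kPa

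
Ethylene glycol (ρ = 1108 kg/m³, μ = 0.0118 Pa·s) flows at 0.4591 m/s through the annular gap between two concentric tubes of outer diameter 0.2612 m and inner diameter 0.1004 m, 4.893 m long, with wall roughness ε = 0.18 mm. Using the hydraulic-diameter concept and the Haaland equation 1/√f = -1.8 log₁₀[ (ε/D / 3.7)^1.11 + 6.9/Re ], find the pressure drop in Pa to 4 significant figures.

Hydraulic diameter D_h = 4A/P = D_o - D_i = 0.2612 - 0.1004 = 0.1608 m.
Re = ρVD_h/μ = 1108·0.4591·0.1608/0.0118 = 6932.
ε/D_h = 0.00018/0.1608 = 0.00112; Haaland gives 1/√f = -1.8 log₁₀[0.000124+0.000995] = 5.312, so f = 0.03544.
ΔP = f(L/D_h)(ρV²/2) = 0.03544·4.893/0.1608·116.8 = 125.9 Pa.

ΔP ≈ 125.9 Pa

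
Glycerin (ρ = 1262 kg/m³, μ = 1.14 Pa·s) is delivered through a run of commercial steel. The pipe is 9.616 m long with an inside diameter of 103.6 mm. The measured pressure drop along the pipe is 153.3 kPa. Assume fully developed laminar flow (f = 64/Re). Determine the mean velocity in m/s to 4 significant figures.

V ≈ 4.690 m/s

For laminar flow, f = 64/Re with Re = ρVD/μ, so Darcy-Weisbach reduces to ΔP = 32μLV/D². Solving for V: V = ΔP·D²/(32μL) = 1.533e+05·(0.1036)²/(32·1.14·9.616) = 4.69 m/s.
Check: Re = ρVD/μ = 1262·4.69·0.1036/1.14 = 537.9 < 2300, so the laminar assumption holds.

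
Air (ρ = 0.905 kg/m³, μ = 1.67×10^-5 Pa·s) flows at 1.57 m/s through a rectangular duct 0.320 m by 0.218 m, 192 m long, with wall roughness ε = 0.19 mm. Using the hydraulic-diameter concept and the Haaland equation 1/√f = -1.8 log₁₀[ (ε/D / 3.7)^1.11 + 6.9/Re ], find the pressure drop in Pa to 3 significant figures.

Hydraulic diameter D_h = 4A/P = 4·(0.32·0.218)/(2·(0.32+0.218)) = 0.279/1.076 = 0.2593 m.
Re = ρVD_h/μ = 0.905·1.57·0.2593/1.67e-05 = 2.206e+04.
ε/D_h = 0.00019/0.2593 = 0.000733; Haaland gives 1/√f = -1.8 log₁₀[7.75e-05+0.000313] = 6.136, so f = 0.02656.
ΔP = f(L/D_h)(ρV²/2) = 0.02656·192/0.2593·1.115 = 21.94 Pa.

ΔP ≈ 21.9 Pa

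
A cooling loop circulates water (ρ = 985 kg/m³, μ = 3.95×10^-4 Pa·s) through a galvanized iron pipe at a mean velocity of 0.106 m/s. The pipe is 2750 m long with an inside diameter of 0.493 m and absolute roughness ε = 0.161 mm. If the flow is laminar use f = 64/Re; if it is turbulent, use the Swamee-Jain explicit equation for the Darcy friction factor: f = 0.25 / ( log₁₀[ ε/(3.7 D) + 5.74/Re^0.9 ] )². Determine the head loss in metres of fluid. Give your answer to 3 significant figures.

Reynolds number Re = ρVD/μ = 985 · 0.106 · 0.493 / 0.000395 = 1.303e+05.
Re > 4000 → turbulent. Relative roughness ε/D = 0.000161/0.493 = 0.000327. Swamee-Jain: f = 0.25/(log₁₀[0.000327/3.7 + 5.74/1.303e+05^0.9])² = 0.25/(log₁₀[8.83e-05 + 0.000143])² = 0.25/(-3.636)² = 0.01891.
Darcy-Weisbach: ΔP = f(L/D)(ρV²/2) = 0.01891·(2750/0.493)·(985·0.106²/2) = 0.01891·5578·5.534 = 583.8 Pa.
Head loss h_f = ΔP/(ρg) = 583.8/(985·9.81) = 0.0604 m.

h_f ≈ 0.0604 m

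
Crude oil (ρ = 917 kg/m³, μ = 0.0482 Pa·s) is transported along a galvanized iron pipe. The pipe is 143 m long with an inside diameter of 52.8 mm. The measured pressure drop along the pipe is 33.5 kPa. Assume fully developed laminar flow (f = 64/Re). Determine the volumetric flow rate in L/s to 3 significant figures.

For laminar flow, f = 64/Re with Re = ρVD/μ, so Darcy-Weisbach reduces to ΔP = 32μLV/D². Solving for V: V = ΔP·D²/(32μL) = 3.35e+04·(0.0528)²/(32·0.0482·143) = 0.4234 m/s.
Check: Re = ρVD/μ = 917·0.4234·0.0528/0.0482 = 425.3 < 2300, so the laminar assumption holds.
Q = V·A = 0.4234·(π/4·0.0528²) = 0.0009271 m³/s = 0.927 L/s.

Q ≈ 0.927 L/s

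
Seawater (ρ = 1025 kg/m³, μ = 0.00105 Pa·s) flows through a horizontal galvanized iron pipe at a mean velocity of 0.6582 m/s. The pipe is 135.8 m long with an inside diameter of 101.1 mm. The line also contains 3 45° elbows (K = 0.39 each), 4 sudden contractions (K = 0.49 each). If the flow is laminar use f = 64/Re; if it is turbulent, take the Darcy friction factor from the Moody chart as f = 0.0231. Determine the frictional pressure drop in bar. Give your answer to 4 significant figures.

Reynolds number Re = ρVD/μ = 1025 · 0.6582 · 0.1011 / 0.00105 = 6.496e+04.
Re > 4000 → turbulent; use the Moody-chart value f = 0.0231.
Total minor-loss coefficient ΣK = 3·0.39 + 4·0.49 = 3.13.
ΔP = [f·L/D + ΣK]·(ρV²/2) = [0.0231·135.8/0.1011 + 3.13]·(1025·0.6582²/2) = [31.03 + 3.13]·222 = 7584 Pa.
ΔP = 7584 Pa = 0.07584 bar.

ΔP ≈ 0.07584 bar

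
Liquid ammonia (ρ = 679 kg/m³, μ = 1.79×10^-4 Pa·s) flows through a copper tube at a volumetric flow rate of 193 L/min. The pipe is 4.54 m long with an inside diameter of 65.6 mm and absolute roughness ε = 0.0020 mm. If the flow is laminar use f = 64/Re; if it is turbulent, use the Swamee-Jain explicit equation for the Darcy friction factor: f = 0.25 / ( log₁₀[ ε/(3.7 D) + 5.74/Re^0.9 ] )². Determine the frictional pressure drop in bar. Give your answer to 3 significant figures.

ΔP ≈ 0.00326 bar

Q = 193 L/min = 193/60000 = 0.003217 m³/s.
Cross-sectional area A = πD²/4 = π(0.0656)²/4 = 0.00338 m²; mean velocity V = Q/A = 0.003217/0.00338 = 0.9517 m/s.
Reynolds number Re = ρVD/μ = 679 · 0.9517 · 0.0656 / 0.000179 = 2.368e+05.
Re > 4000 → turbulent. Relative roughness ε/D = 2e-06/0.0656 = 3.05e-05. Swamee-Jain: f = 0.25/(log₁₀[3.05e-05/3.7 + 5.74/2.368e+05^0.9])² = 0.25/(log₁₀[8.24e-06 + 8.35e-05])² = 0.25/(-4.037)² = 0.01534.
Darcy-Weisbach: ΔP = f(L/D)(ρV²/2) = 0.01534·(4.54/0.0656)·(679·0.9517²/2) = 0.01534·69.21·307.5 = 326.4 Pa.
ΔP = 326.4 Pa = 0.00326 bar.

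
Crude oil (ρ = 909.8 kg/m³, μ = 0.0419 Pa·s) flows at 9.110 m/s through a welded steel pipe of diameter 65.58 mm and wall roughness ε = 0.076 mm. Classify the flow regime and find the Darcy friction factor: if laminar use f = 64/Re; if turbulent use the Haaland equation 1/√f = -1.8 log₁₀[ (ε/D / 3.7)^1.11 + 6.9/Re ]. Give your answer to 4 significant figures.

f ≈ 0.03052

Re = ρVD/μ = 909.8·9.11·0.06558/0.0419 = 1.297e+04.
Re > 4000 → turbulent. ε/D = 7.6e-05/0.06558 = 0.00116; Haaland: 1/√f = -1.8 log₁₀[0.000129 + 0.000532] = 5.724, so f = 0.03052.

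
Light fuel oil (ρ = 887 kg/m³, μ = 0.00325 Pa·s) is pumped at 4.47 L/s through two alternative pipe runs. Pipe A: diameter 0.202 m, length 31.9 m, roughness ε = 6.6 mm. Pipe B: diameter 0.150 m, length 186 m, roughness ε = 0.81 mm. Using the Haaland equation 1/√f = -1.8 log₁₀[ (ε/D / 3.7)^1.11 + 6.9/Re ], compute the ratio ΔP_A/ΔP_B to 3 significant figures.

Pipe A: V = Q/A = 0.00447/0.03205 = 0.1395 m/s; Re = 7690; ε/D = 0.0327; Haaland → f = 0.06311; ΔP_A = f(L/D)(ρV²/2) = 86 Pa.
Pipe B: V = Q/A = 0.00447/0.01767 = 0.253 m/s; Re = 1.036e+04; ε/D = 0.0054; Haaland → f = 0.03771; ΔP_B = f(L/D)(ρV²/2) = 1327 Pa.
ΔP_A/ΔP_B = 86/1327 = 0.0648.

ΔP_A/ΔP_B ≈ 0.0648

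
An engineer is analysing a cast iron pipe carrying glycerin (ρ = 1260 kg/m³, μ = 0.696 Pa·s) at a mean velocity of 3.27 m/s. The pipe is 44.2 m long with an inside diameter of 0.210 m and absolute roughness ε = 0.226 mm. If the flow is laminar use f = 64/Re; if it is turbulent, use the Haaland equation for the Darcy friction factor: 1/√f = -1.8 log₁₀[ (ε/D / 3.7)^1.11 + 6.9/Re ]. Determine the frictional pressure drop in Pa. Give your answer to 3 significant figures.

Reynolds number Re = ρVD/μ = 1260 · 3.27 · 0.21 / 0.696 = 1243.
Re < 2300 → laminar flow, so f = 64/Re = 64/1243 = 0.05148 (the turbulent correlation is not needed).
Darcy-Weisbach: ΔP = f(L/D)(ρV²/2) = 0.05148·(44.2/0.21)·(1260·3.27²/2) = 0.05148·210.5·6737 = 7.299e+04 Pa.

ΔP ≈ 73000 Pa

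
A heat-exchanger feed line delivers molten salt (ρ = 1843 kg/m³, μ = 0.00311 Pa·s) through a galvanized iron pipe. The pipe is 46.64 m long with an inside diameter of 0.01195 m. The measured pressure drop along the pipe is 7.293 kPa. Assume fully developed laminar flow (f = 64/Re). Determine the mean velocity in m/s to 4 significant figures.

V ≈ 0.2244 m/s

For laminar flow, f = 64/Re with Re = ρVD/μ, so Darcy-Weisbach reduces to ΔP = 32μLV/D². Solving for V: V = ΔP·D²/(32μL) = 7293·(0.01195)²/(32·0.00311·46.64) = 0.2244 m/s.
Check: Re = ρVD/μ = 1843·0.2244·0.01195/0.00311 = 1589 < 2300, so the laminar assumption holds.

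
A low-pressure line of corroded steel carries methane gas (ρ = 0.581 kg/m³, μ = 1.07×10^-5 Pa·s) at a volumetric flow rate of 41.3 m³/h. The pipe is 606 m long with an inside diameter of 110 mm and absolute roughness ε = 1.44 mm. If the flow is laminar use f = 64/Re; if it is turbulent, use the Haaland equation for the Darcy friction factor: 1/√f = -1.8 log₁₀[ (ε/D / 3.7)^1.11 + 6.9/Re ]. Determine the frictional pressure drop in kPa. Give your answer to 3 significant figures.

Q = 41.3 m³/h = 41.3/3600 = 0.01147 m³/s.
Cross-sectional area A = πD²/4 = π(0.11)²/4 = 0.009503 m²; mean velocity V = Q/A = 0.01147/0.009503 = 1.207 m/s.
Reynolds number Re = ρVD/μ = 0.581 · 1.207 · 0.11 / 1.07e-05 = 7210.
Re > 4000 → turbulent. Relative roughness ε/D = 0.00144/0.11 = 0.0131. Haaland: 1/√f = -1.8 log₁₀[(0.0131/3.7)^1.11 + 6.9/7210] = -1.8 log₁₀[0.0019 + 0.000957] = 4.579, so f = 0.0477.
Darcy-Weisbach: ΔP = f(L/D)(ρV²/2) = 0.0477·(606/0.11)·(0.581·1.207²/2) = 0.0477·5509·0.4233 = 111.2 Pa.
ΔP = 111.2 Pa = 0.111 kPa.

ΔP ≈ 0.111 kPa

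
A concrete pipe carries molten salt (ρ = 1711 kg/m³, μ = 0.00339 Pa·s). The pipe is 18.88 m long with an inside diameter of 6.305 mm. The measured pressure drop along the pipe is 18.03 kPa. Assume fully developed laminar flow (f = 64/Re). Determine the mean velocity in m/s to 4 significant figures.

V ≈ 0.3500 m/s

For laminar flow, f = 64/Re with Re = ρVD/μ, so Darcy-Weisbach reduces to ΔP = 32μLV/D². Solving for V: V = ΔP·D²/(32μL) = 1.803e+04·(0.006305)²/(32·0.00339·18.88) = 0.35 m/s.
Check: Re = ρVD/μ = 1711·0.35·0.006305/0.00339 = 1114 < 2300, so the laminar assumption holds.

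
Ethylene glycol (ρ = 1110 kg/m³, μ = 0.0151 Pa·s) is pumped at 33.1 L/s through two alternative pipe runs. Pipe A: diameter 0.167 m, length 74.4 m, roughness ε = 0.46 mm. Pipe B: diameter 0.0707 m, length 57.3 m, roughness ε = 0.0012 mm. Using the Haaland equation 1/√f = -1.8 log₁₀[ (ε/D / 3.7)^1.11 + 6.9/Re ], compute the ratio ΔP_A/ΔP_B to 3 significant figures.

ΔP_A/ΔP_B ≈ 0.0257

Pipe A: V = Q/A = 0.0331/0.0219 = 1.511 m/s; Re = 1.855e+04; ε/D = 0.00275; Haaland → f = 0.03112; ΔP_A = f(L/D)(ρV²/2) = 1.757e+04 Pa.
Pipe B: V = Q/A = 0.0331/0.003926 = 8.431 m/s; Re = 4.382e+04; ε/D = 1.7e-05; Haaland → f = 0.02138; ΔP_B = f(L/D)(ρV²/2) = 6.836e+05 Pa.
ΔP_A/ΔP_B = 1.757e+04/6.836e+05 = 0.0257.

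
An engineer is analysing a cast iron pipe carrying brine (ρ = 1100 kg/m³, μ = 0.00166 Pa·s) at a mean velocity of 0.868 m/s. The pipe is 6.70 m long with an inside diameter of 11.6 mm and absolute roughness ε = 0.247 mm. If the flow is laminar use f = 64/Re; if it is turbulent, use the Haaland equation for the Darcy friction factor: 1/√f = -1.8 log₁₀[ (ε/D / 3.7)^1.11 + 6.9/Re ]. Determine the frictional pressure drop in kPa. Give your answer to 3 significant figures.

Reynolds number Re = ρVD/μ = 1100 · 0.868 · 0.0116 / 0.00166 = 6672.
Re > 4000 → turbulent. Relative roughness ε/D = 0.000247/0.0116 = 0.0213. Haaland: 1/√f = -1.8 log₁₀[(0.0213/3.7)^1.11 + 6.9/6672] = -1.8 log₁₀[0.00326 + 0.00103] = 4.26, so f = 0.0551.
Darcy-Weisbach: ΔP = f(L/D)(ρV²/2) = 0.0551·(6.7/0.0116)·(1100·0.868²/2) = 0.0551·577.6·414.4 = 1.319e+04 Pa.
ΔP = 1.319e+04 Pa = 13.2 kPa.

ΔP ≈ 13.2 kPa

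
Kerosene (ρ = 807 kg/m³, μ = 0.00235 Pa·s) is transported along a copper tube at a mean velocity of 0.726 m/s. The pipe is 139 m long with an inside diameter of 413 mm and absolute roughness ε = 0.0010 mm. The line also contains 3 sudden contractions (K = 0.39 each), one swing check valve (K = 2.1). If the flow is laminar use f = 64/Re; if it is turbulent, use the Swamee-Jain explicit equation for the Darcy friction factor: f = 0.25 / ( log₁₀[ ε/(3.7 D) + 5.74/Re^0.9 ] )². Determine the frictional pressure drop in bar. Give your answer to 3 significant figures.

ΔP ≈ 0.0197 bar

Reynolds number Re = ρVD/μ = 807 · 0.726 · 0.413 / 0.00235 = 1.03e+05.
Re > 4000 → turbulent. Relative roughness ε/D = 1e-06/0.413 = 2.42e-06. Swamee-Jain: f = 0.25/(log₁₀[2.42e-06/3.7 + 5.74/1.03e+05^0.9])² = 0.25/(log₁₀[6.54e-07 + 0.000177])² = 0.25/(-3.751)² = 0.01777.
Total minor-loss coefficient ΣK = 3·0.39 + 1·2.1 = 3.27.
ΔP = [f·L/D + ΣK]·(ρV²/2) = [0.01777·139/0.413 + 3.27]·(807·0.726²/2) = [5.98 + 3.27]·212.7 = 1967 Pa.
ΔP = 1967 Pa = 0.0197 bar.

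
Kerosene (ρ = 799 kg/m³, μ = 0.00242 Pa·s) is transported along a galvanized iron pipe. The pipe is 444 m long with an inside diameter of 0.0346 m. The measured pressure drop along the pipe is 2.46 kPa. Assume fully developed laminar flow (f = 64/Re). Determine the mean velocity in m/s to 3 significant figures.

For laminar flow, f = 64/Re with Re = ρVD/μ, so Darcy-Weisbach reduces to ΔP = 32μLV/D². Solving for V: V = ΔP·D²/(32μL) = 2460·(0.0346)²/(32·0.00242·444) = 0.08565 m/s.
Check: Re = ρVD/μ = 799·0.08565·0.0346/0.00242 = 978.5 < 2300, so the laminar assumption holds.

V ≈ 0.0857 m/s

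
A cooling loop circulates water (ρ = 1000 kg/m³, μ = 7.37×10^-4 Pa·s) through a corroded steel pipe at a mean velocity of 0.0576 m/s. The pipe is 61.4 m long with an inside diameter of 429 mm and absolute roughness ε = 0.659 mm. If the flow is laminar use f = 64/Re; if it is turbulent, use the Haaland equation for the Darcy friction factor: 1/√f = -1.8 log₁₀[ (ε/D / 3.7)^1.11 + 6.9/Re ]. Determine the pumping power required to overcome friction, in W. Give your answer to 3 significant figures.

Reynolds number Re = ρVD/μ = 1000 · 0.0576 · 0.429 / 0.000737 = 3.353e+04.
Re > 4000 → turbulent. Relative roughness ε/D = 0.000659/0.429 = 0.00154. Haaland: 1/√f = -1.8 log₁₀[(0.00154/3.7)^1.11 + 6.9/3.353e+04] = -1.8 log₁₀[0.000176 + 0.000206] = 6.152, so f = 0.02642.
Darcy-Weisbach: ΔP = f(L/D)(ρV²/2) = 0.02642·(61.4/0.429)·(1000·0.0576²/2) = 0.02642·143.1·1.659 = 6.273 Pa.
Q = V·A = 0.0576·0.1445 = 0.008326 m³/s.
Pumping power P = QΔP = 0.008326·6.273 = 0.05223 W = 0.0522 W.

P ≈ 0.0522 W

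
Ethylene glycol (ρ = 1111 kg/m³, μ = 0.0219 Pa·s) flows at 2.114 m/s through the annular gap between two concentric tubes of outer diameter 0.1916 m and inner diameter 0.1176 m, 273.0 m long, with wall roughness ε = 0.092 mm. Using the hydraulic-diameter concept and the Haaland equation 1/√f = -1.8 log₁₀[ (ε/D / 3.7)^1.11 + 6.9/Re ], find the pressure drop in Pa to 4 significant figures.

ΔP ≈ 314900 Pa

Hydraulic diameter D_h = 4A/P = D_o - D_i = 0.1916 - 0.1176 = 0.074 m.
Re = ρVD_h/μ = 1111·2.114·0.074/0.0219 = 7936.
ε/D_h = 9.2e-05/0.074 = 0.00124; Haaland gives 1/√f = -1.8 log₁₀[0.000139+0.000869] = 5.393, so f = 0.03438.
ΔP = f(L/D_h)(ρV²/2) = 0.03438·273/0.074·2483 = 3.149e+05 Pa.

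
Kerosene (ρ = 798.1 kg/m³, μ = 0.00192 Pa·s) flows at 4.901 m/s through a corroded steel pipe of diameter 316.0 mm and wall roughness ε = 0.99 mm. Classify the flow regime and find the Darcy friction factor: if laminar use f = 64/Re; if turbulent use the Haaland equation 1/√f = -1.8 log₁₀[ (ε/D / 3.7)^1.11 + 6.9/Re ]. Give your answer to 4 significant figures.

f ≈ 0.02672

Re = ρVD/μ = 798.1·4.901·0.316/0.00192 = 6.438e+05.
Re > 4000 → turbulent. ε/D = 0.00099/0.316 = 0.00313; Haaland: 1/√f = -1.8 log₁₀[0.000389 + 1.07e-05] = 6.117, so f = 0.02672.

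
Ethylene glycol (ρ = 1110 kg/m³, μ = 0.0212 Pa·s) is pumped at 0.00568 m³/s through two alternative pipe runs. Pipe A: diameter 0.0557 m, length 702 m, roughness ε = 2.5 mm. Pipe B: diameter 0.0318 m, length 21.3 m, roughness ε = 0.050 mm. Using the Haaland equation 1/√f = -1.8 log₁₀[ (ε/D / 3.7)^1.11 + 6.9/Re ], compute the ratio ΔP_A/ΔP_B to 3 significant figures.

Pipe A: V = Q/A = 0.00568/0.002437 = 2.331 m/s; Re = 6798; ε/D = 0.0449; Haaland → f = 0.07192; ΔP_A = f(L/D)(ρV²/2) = 2.734e+06 Pa.
Pipe B: V = Q/A = 0.00568/0.0007942 = 7.152 m/s; Re = 1.191e+04; ε/D = 0.00157; Haaland → f = 0.03173; ΔP_B = f(L/D)(ρV²/2) = 6.032e+05 Pa.
ΔP_A/ΔP_B = 2.734e+06/6.032e+05 = 4.53.

ΔP_A/ΔP_B ≈ 4.53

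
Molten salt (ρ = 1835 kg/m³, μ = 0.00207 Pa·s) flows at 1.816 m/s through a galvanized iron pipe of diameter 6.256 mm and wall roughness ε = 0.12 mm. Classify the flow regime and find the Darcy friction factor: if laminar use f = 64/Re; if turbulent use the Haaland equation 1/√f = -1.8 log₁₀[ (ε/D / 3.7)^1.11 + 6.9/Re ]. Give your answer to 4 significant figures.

f ≈ 0.05164

Re = ρVD/μ = 1835·1.816·0.006256/0.00207 = 1.007e+04.
Re > 4000 → turbulent. ε/D = 0.00012/0.006256 = 0.0192; Haaland: 1/√f = -1.8 log₁₀[0.00291 + 0.000685] = 4.401, so f = 0.05164.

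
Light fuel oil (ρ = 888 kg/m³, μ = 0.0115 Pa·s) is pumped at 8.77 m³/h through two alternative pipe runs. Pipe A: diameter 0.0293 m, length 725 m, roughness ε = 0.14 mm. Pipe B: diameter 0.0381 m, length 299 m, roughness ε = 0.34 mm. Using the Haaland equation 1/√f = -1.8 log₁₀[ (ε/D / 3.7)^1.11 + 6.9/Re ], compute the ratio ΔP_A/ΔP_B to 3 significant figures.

Pipe A: V = Q/A = 0.002436/0.0006743 = 3.613 m/s; Re = 8174; ε/D = 0.00478; Haaland → f = 0.03843; ΔP_A = f(L/D)(ρV²/2) = 5.511e+06 Pa.
Pipe B: V = Q/A = 0.002436/0.00114 = 2.137 m/s; Re = 6286; ε/D = 0.00892; Haaland → f = 0.0446; ΔP_B = f(L/D)(ρV²/2) = 7.095e+05 Pa.
ΔP_A/ΔP_B = 5.511e+06/7.095e+05 = 7.77.

ΔP_A/ΔP_B ≈ 7.77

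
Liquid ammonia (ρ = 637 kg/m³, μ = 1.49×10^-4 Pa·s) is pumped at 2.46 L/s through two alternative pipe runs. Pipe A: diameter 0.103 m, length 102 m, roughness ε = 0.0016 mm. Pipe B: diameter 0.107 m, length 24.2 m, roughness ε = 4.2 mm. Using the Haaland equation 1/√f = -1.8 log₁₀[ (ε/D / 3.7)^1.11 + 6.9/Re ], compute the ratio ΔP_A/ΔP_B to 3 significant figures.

Pipe A: V = Q/A = 0.00246/0.008332 = 0.2952 m/s; Re = 1.3e+05; ε/D = 1.55e-05; Haaland → f = 0.01696; ΔP_A = f(L/D)(ρV²/2) = 466.2 Pa.
Pipe B: V = Q/A = 0.00246/0.008992 = 0.2736 m/s; Re = 1.251e+05; ε/D = 0.0393; Haaland → f = 0.06448; ΔP_B = f(L/D)(ρV²/2) = 347.6 Pa.
ΔP_A/ΔP_B = 466.2/347.6 = 1.34.

ΔP_A/ΔP_B ≈ 1.34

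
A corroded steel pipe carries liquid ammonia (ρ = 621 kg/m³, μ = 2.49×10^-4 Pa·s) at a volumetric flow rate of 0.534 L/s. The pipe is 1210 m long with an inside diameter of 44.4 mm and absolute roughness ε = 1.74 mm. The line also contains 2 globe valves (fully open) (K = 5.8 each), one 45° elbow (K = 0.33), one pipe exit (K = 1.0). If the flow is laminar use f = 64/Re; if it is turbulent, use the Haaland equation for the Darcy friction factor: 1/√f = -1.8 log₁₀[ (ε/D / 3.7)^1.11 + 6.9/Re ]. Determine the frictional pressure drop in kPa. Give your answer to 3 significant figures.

Q = 0.534 L/s = 0.534/1000 = 0.000534 m³/s.
Cross-sectional area A = πD²/4 = π(0.0444)²/4 = 0.001548 m²; mean velocity V = Q/A = 0.000534/0.001548 = 0.3449 m/s.
Reynolds number Re = ρVD/μ = 621 · 0.3449 · 0.0444 / 0.000249 = 3.819e+04.
Re > 4000 → turbulent. Relative roughness ε/D = 0.00174/0.0444 = 0.0392. Haaland: 1/√f = -1.8 log₁₀[(0.0392/3.7)^1.11 + 6.9/3.819e+04] = -1.8 log₁₀[0.00642 + 0.000181] = 3.924, so f = 0.06493.
Total minor-loss coefficient ΣK = 2·5.8 + 1·0.33 + 1·1 = 12.9.
ΔP = [f·L/D + ΣK]·(ρV²/2) = [0.06493·1210/0.0444 + 12.9]·(621·0.3449²/2) = [1769 + 12.9]·36.93 = 6.583e+04 Pa.
ΔP = 6.583e+04 Pa = 65.8 kPa.

ΔP ≈ 65.8 kPa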